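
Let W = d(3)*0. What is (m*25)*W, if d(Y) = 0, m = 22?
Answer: 0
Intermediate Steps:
W = 0 (W = 0*0 = 0)
(m*25)*W = (22*25)*0 = 550*0 = 0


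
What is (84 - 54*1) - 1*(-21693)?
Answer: 21723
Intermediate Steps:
(84 - 54*1) - 1*(-21693) = (84 - 54) + 21693 = 30 + 21693 = 21723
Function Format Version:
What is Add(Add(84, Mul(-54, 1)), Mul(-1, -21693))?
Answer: 21723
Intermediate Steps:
Add(Add(84, Mul(-54, 1)), Mul(-1, -21693)) = Add(Add(84, -54), 21693) = Add(30, 21693) = 21723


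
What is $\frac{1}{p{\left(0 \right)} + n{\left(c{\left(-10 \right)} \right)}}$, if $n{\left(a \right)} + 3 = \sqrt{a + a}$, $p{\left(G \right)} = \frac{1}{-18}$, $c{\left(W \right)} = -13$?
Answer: $- \frac{990}{11449} - \frac{324 i \sqrt{26}}{11449} \approx -0.08647 - 0.1443 i$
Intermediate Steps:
$p{\left(G \right)} = - \frac{1}{18}$
$n{\left(a \right)} = -3 + \sqrt{2} \sqrt{a}$ ($n{\left(a \right)} = -3 + \sqrt{a + a} = -3 + \sqrt{2 a} = -3 + \sqrt{2} \sqrt{a}$)
$\frac{1}{p{\left(0 \right)} + n{\left(c{\left(-10 \right)} \right)}} = \frac{1}{- \frac{1}{18} - \left(3 - \sqrt{2} \sqrt{-13}\right)} = \frac{1}{- \frac{1}{18} - \left(3 - \sqrt{2} i \sqrt{13}\right)} = \frac{1}{- \frac{1}{18} - \left(3 - i \sqrt{26}\right)} = \frac{1}{- \frac{55}{18} + i \sqrt{26}}$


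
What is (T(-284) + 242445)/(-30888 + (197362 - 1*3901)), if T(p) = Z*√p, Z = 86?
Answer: 80815/54191 + 172*I*√71/162573 ≈ 1.4913 + 0.0089148*I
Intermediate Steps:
T(p) = 86*√p
(T(-284) + 242445)/(-30888 + (197362 - 1*3901)) = (86*√(-284) + 242445)/(-30888 + (197362 - 1*3901)) = (86*(2*I*√71) + 242445)/(-30888 + (197362 - 3901)) = (172*I*√71 + 242445)/(-30888 + 193461) = (242445 + 172*I*√71)/162573 = (242445 + 172*I*√71)*(1/162573) = 80815/54191 + 172*I*√71/162573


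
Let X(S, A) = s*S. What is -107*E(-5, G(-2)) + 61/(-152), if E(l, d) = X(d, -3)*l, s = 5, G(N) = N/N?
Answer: 406539/152 ≈ 2674.6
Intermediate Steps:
G(N) = 1
X(S, A) = 5*S
E(l, d) = 5*d*l (E(l, d) = (5*d)*l = 5*d*l)
-107*E(-5, G(-2)) + 61/(-152) = -535*(-5) + 61/(-152) = -107*(-25) + 61*(-1/152) = 2675 - 61/152 = 406539/152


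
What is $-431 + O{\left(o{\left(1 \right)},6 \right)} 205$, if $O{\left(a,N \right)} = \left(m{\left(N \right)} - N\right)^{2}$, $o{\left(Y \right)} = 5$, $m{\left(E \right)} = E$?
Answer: $-431$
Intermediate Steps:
$O{\left(a,N \right)} = 0$ ($O{\left(a,N \right)} = \left(N - N\right)^{2} = 0^{2} = 0$)
$-431 + O{\left(o{\left(1 \right)},6 \right)} 205 = -431 + 0 \cdot 205 = -431 + 0 = -431$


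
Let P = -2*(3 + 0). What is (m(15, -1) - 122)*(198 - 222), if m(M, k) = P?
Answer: 3072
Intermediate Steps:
P = -6 (P = -2*3 = -6)
m(M, k) = -6
(m(15, -1) - 122)*(198 - 222) = (-6 - 122)*(198 - 222) = -128*(-24) = 3072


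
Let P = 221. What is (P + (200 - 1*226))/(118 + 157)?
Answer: 39/55 ≈ 0.70909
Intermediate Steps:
(P + (200 - 1*226))/(118 + 157) = (221 + (200 - 1*226))/(118 + 157) = (221 + (200 - 226))/275 = (221 - 26)*(1/275) = 195*(1/275) = 39/55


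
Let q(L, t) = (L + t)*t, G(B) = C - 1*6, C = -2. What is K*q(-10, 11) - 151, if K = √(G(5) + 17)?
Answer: -118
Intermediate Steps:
G(B) = -8 (G(B) = -2 - 1*6 = -2 - 6 = -8)
q(L, t) = t*(L + t)
K = 3 (K = √(-8 + 17) = √9 = 3)
K*q(-10, 11) - 151 = 3*(11*(-10 + 11)) - 151 = 3*(11*1) - 151 = 3*11 - 151 = 33 - 151 = -118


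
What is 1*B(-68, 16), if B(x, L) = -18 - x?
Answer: 50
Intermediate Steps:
1*B(-68, 16) = 1*(-18 - 1*(-68)) = 1*(-18 + 68) = 1*50 = 50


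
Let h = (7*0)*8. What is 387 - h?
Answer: 387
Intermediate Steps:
h = 0 (h = 0*8 = 0)
387 - h = 387 - 1*0 = 387 + 0 = 387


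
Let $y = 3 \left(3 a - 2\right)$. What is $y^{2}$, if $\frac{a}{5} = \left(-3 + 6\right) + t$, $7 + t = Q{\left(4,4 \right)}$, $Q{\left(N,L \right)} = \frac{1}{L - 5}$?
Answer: $53361$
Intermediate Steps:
$Q{\left(N,L \right)} = \frac{1}{-5 + L}$
$t = -8$ ($t = -7 + \frac{1}{-5 + 4} = -7 + \frac{1}{-1} = -7 - 1 = -8$)
$a = -25$ ($a = 5 \left(\left(-3 + 6\right) - 8\right) = 5 \left(3 - 8\right) = 5 \left(-5\right) = -25$)
$y = -231$ ($y = 3 \left(3 \left(-25\right) - 2\right) = 3 \left(-75 - 2\right) = 3 \left(-77\right) = -231$)
$y^{2} = \left(-231\right)^{2} = 53361$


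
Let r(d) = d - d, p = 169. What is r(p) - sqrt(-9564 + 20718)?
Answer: -13*sqrt(66) ≈ -105.61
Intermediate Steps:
r(d) = 0
r(p) - sqrt(-9564 + 20718) = 0 - sqrt(-9564 + 20718) = 0 - sqrt(11154) = 0 - 13*sqrt(66) = -13*sqrt(66)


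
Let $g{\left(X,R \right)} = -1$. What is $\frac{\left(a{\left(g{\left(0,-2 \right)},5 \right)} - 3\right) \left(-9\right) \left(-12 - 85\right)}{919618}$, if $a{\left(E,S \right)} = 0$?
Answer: $- \frac{2619}{919618} \approx -0.0028479$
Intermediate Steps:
$\frac{\left(a{\left(g{\left(0,-2 \right)},5 \right)} - 3\right) \left(-9\right) \left(-12 - 85\right)}{919618} = \frac{\left(0 - 3\right) \left(-9\right) \left(-12 - 85\right)}{919618} = \left(-3\right) \left(-9\right) \left(-97\right) \frac{1}{919618} = 27 \left(-97\right) \frac{1}{919618} = \left(-2619\right) \frac{1}{919618} = - \frac{2619}{919618}$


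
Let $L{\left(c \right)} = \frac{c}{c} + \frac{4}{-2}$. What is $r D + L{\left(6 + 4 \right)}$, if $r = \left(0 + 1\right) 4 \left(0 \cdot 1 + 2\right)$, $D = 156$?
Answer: $1247$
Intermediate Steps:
$L{\left(c \right)} = -1$ ($L{\left(c \right)} = 1 + 4 \left(- \frac{1}{2}\right) = 1 - 2 = -1$)
$r = 8$ ($r = 1 \cdot 4 \left(0 + 2\right) = 4 \cdot 2 = 8$)
$r D + L{\left(6 + 4 \right)} = 8 \cdot 156 - 1 = 1248 - 1 = 1247$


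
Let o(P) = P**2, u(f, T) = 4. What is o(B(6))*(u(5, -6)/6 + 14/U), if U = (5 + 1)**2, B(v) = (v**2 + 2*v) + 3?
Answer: 5491/2 ≈ 2745.5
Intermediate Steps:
B(v) = 3 + v**2 + 2*v
U = 36 (U = 6**2 = 36)
o(B(6))*(u(5, -6)/6 + 14/U) = (3 + 6**2 + 2*6)**2*(4/6 + 14/36) = (3 + 36 + 12)**2*(4*(1/6) + 14*(1/36)) = 51**2*(2/3 + 7/18) = 2601*(19/18) = 5491/2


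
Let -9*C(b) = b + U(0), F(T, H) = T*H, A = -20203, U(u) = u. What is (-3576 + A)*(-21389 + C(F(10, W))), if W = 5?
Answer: 4578670229/9 ≈ 5.0874e+8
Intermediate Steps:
F(T, H) = H*T
C(b) = -b/9 (C(b) = -(b + 0)/9 = -b/9)
(-3576 + A)*(-21389 + C(F(10, W))) = (-3576 - 20203)*(-21389 - 5*10/9) = -23779*(-21389 - ⅑*50) = -23779*(-21389 - 50/9) = -23779*(-192551/9) = 4578670229/9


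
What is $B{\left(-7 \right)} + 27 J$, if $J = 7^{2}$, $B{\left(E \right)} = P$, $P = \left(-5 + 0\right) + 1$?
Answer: $1319$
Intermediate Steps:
$P = -4$ ($P = -5 + 1 = -4$)
$B{\left(E \right)} = -4$
$J = 49$
$B{\left(-7 \right)} + 27 J = -4 + 27 \cdot 49 = -4 + 1323 = 1319$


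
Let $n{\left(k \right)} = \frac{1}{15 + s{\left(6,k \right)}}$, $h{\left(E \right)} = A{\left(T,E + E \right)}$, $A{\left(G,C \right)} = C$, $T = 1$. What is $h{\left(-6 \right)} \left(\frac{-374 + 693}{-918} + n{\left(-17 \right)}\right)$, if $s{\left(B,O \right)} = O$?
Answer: $\frac{1556}{153} \approx 10.17$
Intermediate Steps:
$h{\left(E \right)} = 2 E$ ($h{\left(E \right)} = E + E = 2 E$)
$n{\left(k \right)} = \frac{1}{15 + k}$
$h{\left(-6 \right)} \left(\frac{-374 + 693}{-918} + n{\left(-17 \right)}\right) = 2 \left(-6\right) \left(\frac{-374 + 693}{-918} + \frac{1}{15 - 17}\right) = - 12 \left(319 \left(- \frac{1}{918}\right) + \frac{1}{-2}\right) = - 12 \left(- \frac{319}{918} - \frac{1}{2}\right) = \left(-12\right) \left(- \frac{389}{459}\right) = \frac{1556}{153}$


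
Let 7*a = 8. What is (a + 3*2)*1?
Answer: 50/7 ≈ 7.1429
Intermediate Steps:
a = 8/7 (a = (1/7)*8 = 8/7 ≈ 1.1429)
(a + 3*2)*1 = (8/7 + 3*2)*1 = (8/7 + 6)*1 = (50/7)*1 = 50/7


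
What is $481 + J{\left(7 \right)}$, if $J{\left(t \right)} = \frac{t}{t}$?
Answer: $482$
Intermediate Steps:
$J{\left(t \right)} = 1$
$481 + J{\left(7 \right)} = 481 + 1 = 482$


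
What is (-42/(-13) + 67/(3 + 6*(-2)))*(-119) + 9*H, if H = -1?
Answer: 57614/117 ≈ 492.43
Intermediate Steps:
(-42/(-13) + 67/(3 + 6*(-2)))*(-119) + 9*H = (-42/(-13) + 67/(3 + 6*(-2)))*(-119) + 9*(-1) = (-42*(-1/13) + 67/(3 - 12))*(-119) - 9 = (42/13 + 67/(-9))*(-119) - 9 = (42/13 + 67*(-⅑))*(-119) - 9 = (42/13 - 67/9)*(-119) - 9 = -493/117*(-119) - 9 = 58667/117 - 9 = 57614/117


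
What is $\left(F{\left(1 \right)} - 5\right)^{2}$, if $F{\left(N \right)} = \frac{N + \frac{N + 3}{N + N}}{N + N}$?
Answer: $\frac{49}{4} \approx 12.25$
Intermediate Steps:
$F{\left(N \right)} = \frac{N + \frac{3 + N}{2 N}}{2 N}$
$\left(F{\left(1 \right)} - 5\right)^{2} = \left(\frac{3 + 1 + 2 \cdot 1^{2}}{4 \cdot 1} - 5\right)^{2} = \left(\frac{1}{4} \cdot 1 \left(3 + 1 + 2 \cdot 1\right) - 5\right)^{2} = \left(\frac{1}{4} \cdot 1 \left(3 + 1 + 2\right) - 5\right)^{2} = \left(\frac{1}{4} \cdot 1 \cdot 6 - 5\right)^{2} = \left(\frac{3}{2} - 5\right)^{2} = \left(- \frac{7}{2}\right)^{2} = \frac{49}{4}$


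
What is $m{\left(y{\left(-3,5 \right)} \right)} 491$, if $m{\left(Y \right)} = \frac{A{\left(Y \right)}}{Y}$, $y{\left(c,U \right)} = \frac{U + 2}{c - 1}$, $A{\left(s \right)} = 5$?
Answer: $- \frac{9820}{7} \approx -1402.9$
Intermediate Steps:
$y{\left(c,U \right)} = \frac{2 + U}{-1 + c}$
$m{\left(Y \right)} = \frac{5}{Y}$
$m{\left(y{\left(-3,5 \right)} \right)} 491 = \frac{5}{\frac{1}{-1 - 3} \left(2 + 5\right)} 491 = \frac{5}{\frac{1}{-4} \cdot 7} \cdot 491 = \frac{5}{\left(- \frac{1}{4}\right) 7} \cdot 491 = \frac{5}{- \frac{7}{4}} \cdot 491 = 5 \left(- \frac{4}{7}\right) 491 = \left(- \frac{20}{7}\right) 491 = - \frac{9820}{7}$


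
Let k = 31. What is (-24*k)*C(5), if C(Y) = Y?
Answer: -3720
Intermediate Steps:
(-24*k)*C(5) = -24*31*5 = -744*5 = -3720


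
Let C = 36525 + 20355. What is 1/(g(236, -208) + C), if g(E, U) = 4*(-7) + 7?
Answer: 1/56859 ≈ 1.7587e-5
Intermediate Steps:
C = 56880
g(E, U) = -21 (g(E, U) = -28 + 7 = -21)
1/(g(236, -208) + C) = 1/(-21 + 56880) = 1/56859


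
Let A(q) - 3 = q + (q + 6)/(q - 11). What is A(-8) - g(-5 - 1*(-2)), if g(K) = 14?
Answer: -359/19 ≈ -18.895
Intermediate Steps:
A(q) = 3 + q + (6 + q)/(-11 + q) (A(q) = 3 + (q + (q + 6)/(q - 11)) = 3 + (q + (6 + q)/(-11 + q)) = 3 + q + (6 + q)/(-11 + q))
A(-8) - g(-5 - 1*(-2)) = (-27 + (-8)² - 7*(-8))/(-11 - 8) - 1*14 = (-27 + 64 + 56)/(-19) - 14 = -1/19*93 - 14 = -93/19 - 14 = -359/19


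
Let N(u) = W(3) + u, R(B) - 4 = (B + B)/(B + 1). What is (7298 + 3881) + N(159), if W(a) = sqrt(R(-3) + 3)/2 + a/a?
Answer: 11339 + sqrt(10)/2 ≈ 11341.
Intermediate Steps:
R(B) = 4 + 2*B/(1 + B) (R(B) = 4 + (B + B)/(B + 1) = 4 + (2*B)/(1 + B) = 4 + 2*B/(1 + B))
W(a) = 1 + sqrt(10)/2 (W(a) = sqrt(2*(2 + 3*(-3))/(1 - 3) + 3)/2 + a/a = sqrt(2*(2 - 9)/(-2) + 3)*(1/2) + 1 = sqrt(2*(-1/2)*(-7) + 3)*(1/2) + 1 = sqrt(7 + 3)*(1/2) + 1 = sqrt(10)*(1/2) + 1 = sqrt(10)/2 + 1 = 1 + sqrt(10)/2)
N(u) = 1 + u + sqrt(10)/2 (N(u) = (1 + sqrt(10)/2) + u = 1 + u + sqrt(10)/2)
(7298 + 3881) + N(159) = (7298 + 3881) + (1 + 159 + sqrt(10)/2) = 11179 + (160 + sqrt(10)/2) = 11339 + sqrt(10)/2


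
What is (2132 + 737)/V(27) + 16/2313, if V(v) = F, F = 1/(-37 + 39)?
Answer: 13272010/2313 ≈ 5738.0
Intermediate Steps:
F = ½ (F = 1/2 = ½ ≈ 0.50000)
V(v) = ½
(2132 + 737)/V(27) + 16/2313 = (2132 + 737)/(½) + 16/2313 = 2869*2 + 16*(1/2313) = 5738 + 16/2313 = 13272010/2313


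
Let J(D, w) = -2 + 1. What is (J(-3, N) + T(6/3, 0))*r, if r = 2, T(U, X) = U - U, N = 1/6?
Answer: -2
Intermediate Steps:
N = 1/6 ≈ 0.16667
J(D, w) = -1
T(U, X) = 0
(J(-3, N) + T(6/3, 0))*r = (-1 + 0)*2 = -1*2 = -2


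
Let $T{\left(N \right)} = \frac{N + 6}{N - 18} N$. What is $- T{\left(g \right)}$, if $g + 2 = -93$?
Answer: $\frac{8455}{113} \approx 74.823$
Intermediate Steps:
$g = -95$ ($g = -2 - 93 = -95$)
$T{\left(N \right)} = \frac{N \left(6 + N\right)}{-18 + N}$ ($T{\left(N \right)} = \frac{6 + N}{-18 + N} N = \frac{N \left(6 + N\right)}{-18 + N}$)
$- T{\left(g \right)} = - \frac{\left(-95\right) \left(6 - 95\right)}{-18 - 95} = - \frac{\left(-95\right) \left(-89\right)}{-113} = - \frac{\left(-95\right) \left(-1\right) \left(-89\right)}{113} = \left(-1\right) \left(- \frac{8455}{113}\right) = \frac{8455}{113}$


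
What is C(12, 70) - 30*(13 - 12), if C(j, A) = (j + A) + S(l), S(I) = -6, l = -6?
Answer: 46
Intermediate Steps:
C(j, A) = -6 + A + j (C(j, A) = (j + A) - 6 = (A + j) - 6 = -6 + A + j)
C(12, 70) - 30*(13 - 12) = (-6 + 70 + 12) - 30*(13 - 12) = 76 - 30*1 = 76 - 30 = 46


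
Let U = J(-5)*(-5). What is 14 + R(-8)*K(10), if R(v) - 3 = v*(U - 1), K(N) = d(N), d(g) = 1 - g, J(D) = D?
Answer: 1715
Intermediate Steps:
U = 25 (U = -5*(-5) = 25)
K(N) = 1 - N
R(v) = 3 + 24*v (R(v) = 3 + v*(25 - 1) = 3 + v*24 = 3 + 24*v)
14 + R(-8)*K(10) = 14 + (3 + 24*(-8))*(1 - 1*10) = 14 + (3 - 192)*(1 - 10) = 14 - 189*(-9) = 14 + 1701 = 1715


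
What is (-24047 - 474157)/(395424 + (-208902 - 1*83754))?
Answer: -41517/8564 ≈ -4.8479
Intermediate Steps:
(-24047 - 474157)/(395424 + (-208902 - 1*83754)) = -498204/(395424 + (-208902 - 83754)) = -498204/(395424 - 292656) = -498204/102768 = -498204*1/102768 = -41517/8564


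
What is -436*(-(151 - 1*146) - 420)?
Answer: 185300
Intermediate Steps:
-436*(-(151 - 1*146) - 420) = -436*(-(151 - 146) - 420) = -436*(-1*5 - 420) = -436*(-5 - 420) = -436*(-425) = 185300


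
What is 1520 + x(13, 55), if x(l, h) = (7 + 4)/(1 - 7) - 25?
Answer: 8959/6 ≈ 1493.2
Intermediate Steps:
x(l, h) = -161/6 (x(l, h) = 11/(-6) - 25 = 11*(-⅙) - 25 = -11/6 - 25 = -161/6)
1520 + x(13, 55) = 1520 - 161/6 = 8959/6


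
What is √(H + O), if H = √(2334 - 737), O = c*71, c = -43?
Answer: √(-3053 + √1597) ≈ 54.891*I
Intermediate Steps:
O = -3053 (O = -43*71 = -3053)
H = √1597 ≈ 39.962
√(H + O) = √(√1597 - 3053) = √(-3053 + √1597)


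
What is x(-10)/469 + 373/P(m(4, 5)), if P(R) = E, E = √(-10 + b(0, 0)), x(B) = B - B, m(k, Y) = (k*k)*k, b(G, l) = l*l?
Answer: -373*I*√10/10 ≈ -117.95*I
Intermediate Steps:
b(G, l) = l²
m(k, Y) = k³ (m(k, Y) = k²*k = k³)
x(B) = 0
E = I*√10 (E = √(-10 + 0²) = √(-10 + 0) = √(-10) = I*√10 ≈ 3.1623*I)
P(R) = I*√10
x(-10)/469 + 373/P(m(4, 5)) = 0/469 + 373/((I*√10)) = 0*(1/469) + 373*(-I*√10/10) = 0 - 373*I*√10/10 = -373*I*√10/10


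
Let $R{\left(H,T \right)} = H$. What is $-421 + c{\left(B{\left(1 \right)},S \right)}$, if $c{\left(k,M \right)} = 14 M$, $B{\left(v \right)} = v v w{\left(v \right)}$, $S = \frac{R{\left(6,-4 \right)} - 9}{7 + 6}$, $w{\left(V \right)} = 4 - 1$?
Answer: $- \frac{5515}{13} \approx -424.23$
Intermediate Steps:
$w{\left(V \right)} = 3$
$S = - \frac{3}{13}$ ($S = \frac{6 - 9}{7 + 6} = - \frac{3}{13} \approx -0.23077$)
$B{\left(v \right)} = 3 v^{2}$ ($B{\left(v \right)} = v v 3 = v^{2} \cdot 3 = 3 v^{2}$)
$-421 + c{\left(B{\left(1 \right)},S \right)} = -421 + 14 \left(- \frac{3}{13}\right) = -421 - \frac{42}{13} = - \frac{5515}{13}$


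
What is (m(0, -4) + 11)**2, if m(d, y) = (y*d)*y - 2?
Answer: 81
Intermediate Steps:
m(d, y) = -2 + d*y**2 (m(d, y) = (d*y)*y - 2 = d*y**2 - 2 = -2 + d*y**2)
(m(0, -4) + 11)**2 = ((-2 + 0*(-4)**2) + 11)**2 = ((-2 + 0*16) + 11)**2 = ((-2 + 0) + 11)**2 = (-2 + 11)**2 = 9**2 = 81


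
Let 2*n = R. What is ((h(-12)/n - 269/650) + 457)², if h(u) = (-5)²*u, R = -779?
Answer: 53630407526595201/256390322500 ≈ 2.0917e+5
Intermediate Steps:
n = -779/2 (n = (½)*(-779) = -779/2 ≈ -389.50)
h(u) = 25*u
((h(-12)/n - 269/650) + 457)² = (((25*(-12))/(-779/2) - 269/650) + 457)² = ((-300*(-2/779) - 269*1/650) + 457)² = ((600/779 - 269/650) + 457)² = (180449/506350 + 457)² = (231582399/506350)² = 53630407526595201/256390322500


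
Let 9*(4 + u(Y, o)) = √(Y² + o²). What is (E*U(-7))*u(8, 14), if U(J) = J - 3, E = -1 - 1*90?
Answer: -3640 + 1820*√65/9 ≈ -2009.6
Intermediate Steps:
E = -91 (E = -1 - 90 = -91)
u(Y, o) = -4 + √(Y² + o²)/9
U(J) = -3 + J
(E*U(-7))*u(8, 14) = (-91*(-3 - 7))*(-4 + √(8² + 14²)/9) = (-91*(-10))*(-4 + √(64 + 196)/9) = 910*(-4 + √260/9) = 910*(-4 + (2*√65)/9) = 910*(-4 + 2*√65/9) = -3640 + 1820*√65/9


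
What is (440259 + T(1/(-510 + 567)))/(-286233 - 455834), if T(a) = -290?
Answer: -439969/742067 ≈ -0.59290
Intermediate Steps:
(440259 + T(1/(-510 + 567)))/(-286233 - 455834) = (440259 - 290)/(-286233 - 455834) = 439969/(-742067) = 439969*(-1/742067) = -439969/742067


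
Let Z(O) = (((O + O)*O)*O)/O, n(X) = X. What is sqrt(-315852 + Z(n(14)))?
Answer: 2*I*sqrt(78865) ≈ 561.66*I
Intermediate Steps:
Z(O) = 2*O**2 (Z(O) = (((2*O)*O)*O)/O = ((2*O**2)*O)/O = (2*O**3)/O = 2*O**2)
sqrt(-315852 + Z(n(14))) = sqrt(-315852 + 2*14**2) = sqrt(-315852 + 2*196) = sqrt(-315852 + 392) = sqrt(-315460) = 2*I*sqrt(78865)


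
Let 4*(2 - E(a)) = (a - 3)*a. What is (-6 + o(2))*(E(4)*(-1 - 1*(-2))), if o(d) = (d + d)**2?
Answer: 10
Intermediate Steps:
o(d) = 4*d**2 (o(d) = (2*d)**2 = 4*d**2)
E(a) = 2 - a*(-3 + a)/4 (E(a) = 2 - (a - 3)*a/4 = 2 - (-3 + a)*a/4 = 2 - a*(-3 + a)/4)
(-6 + o(2))*(E(4)*(-1 - 1*(-2))) = (-6 + 4*2**2)*((2 - 1/4*4**2 + (3/4)*4)*(-1 - 1*(-2))) = (-6 + 4*4)*((2 - 1/4*16 + 3)*(-1 + 2)) = (-6 + 16)*((2 - 4 + 3)*1) = 10*(1*1) = 10*1 = 10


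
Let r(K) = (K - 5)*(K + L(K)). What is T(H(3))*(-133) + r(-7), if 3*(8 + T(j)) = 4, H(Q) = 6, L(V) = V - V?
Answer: 2912/3 ≈ 970.67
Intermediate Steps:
L(V) = 0
T(j) = -20/3 (T(j) = -8 + (⅓)*4 = -8 + 4/3 = -20/3)
r(K) = K*(-5 + K) (r(K) = (K - 5)*(K + 0) = (-5 + K)*K = K*(-5 + K))
T(H(3))*(-133) + r(-7) = -20/3*(-133) - 7*(-5 - 7) = 2660/3 - 7*(-12) = 2660/3 + 84 = 2912/3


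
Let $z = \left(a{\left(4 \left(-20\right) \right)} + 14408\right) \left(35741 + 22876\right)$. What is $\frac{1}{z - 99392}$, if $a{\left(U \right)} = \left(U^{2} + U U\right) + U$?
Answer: $\frac{1}{1590062584} \approx 6.2891 \cdot 10^{-10}$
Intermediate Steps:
$a{\left(U \right)} = U + 2 U^{2}$ ($a{\left(U \right)} = \left(U^{2} + U^{2}\right) + U = 2 U^{2} + U = U + 2 U^{2}$)
$z = 1590161976$ ($z = \left(4 \left(-20\right) \left(1 + 2 \cdot 4 \left(-20\right)\right) + 14408\right) \left(35741 + 22876\right) = \left(- 80 \left(1 + 2 \left(-80\right)\right) + 14408\right) 58617 = \left(- 80 \left(1 - 160\right) + 14408\right) 58617 = \left(\left(-80\right) \left(-159\right) + 14408\right) 58617 = \left(12720 + 14408\right) 58617 = 27128 \cdot 58617 = 1590161976$)
$\frac{1}{z - 99392} = \frac{1}{1590161976 - 99392} = \frac{1}{1590062584}$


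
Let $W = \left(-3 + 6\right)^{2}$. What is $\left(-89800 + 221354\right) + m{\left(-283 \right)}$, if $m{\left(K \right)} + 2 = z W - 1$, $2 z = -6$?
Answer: $131524$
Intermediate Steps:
$z = -3$ ($z = \frac{1}{2} \left(-6\right) = -3$)
$W = 9$ ($W = 3^{2} = 9$)
$m{\left(K \right)} = -30$ ($m{\left(K \right)} = -2 - 28 = -30$)
$\left(-89800 + 221354\right) + m{\left(-283 \right)} = \left(-89800 + 221354\right) - 30 = 131554 - 30 = 131524$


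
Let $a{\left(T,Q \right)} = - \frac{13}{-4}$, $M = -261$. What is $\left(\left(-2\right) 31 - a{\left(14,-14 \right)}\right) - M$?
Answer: $\frac{783}{4} \approx 195.75$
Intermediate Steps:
$a{\left(T,Q \right)} = \frac{13}{4}$ ($a{\left(T,Q \right)} = \left(-13\right) \left(- \frac{1}{4}\right) = \frac{13}{4}$)
$\left(\left(-2\right) 31 - a{\left(14,-14 \right)}\right) - M = \left(\left(-2\right) 31 - \frac{13}{4}\right) - -261 = \left(-62 - \frac{13}{4}\right) + 261 = - \frac{261}{4} + 261 = \frac{783}{4}$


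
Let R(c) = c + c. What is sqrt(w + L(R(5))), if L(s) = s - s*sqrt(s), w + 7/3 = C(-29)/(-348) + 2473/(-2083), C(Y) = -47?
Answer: sqrt(96545306529 - 145960225960*sqrt(10))/120814 ≈ 5.0008*I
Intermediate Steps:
R(c) = 2*c
w = -818033/241628 (w = -7/3 + (-47/(-348) + 2473/(-2083)) = -7/3 + (-47*(-1/348) + 2473*(-1/2083)) = -7/3 + (47/348 - 2473/2083) = -7/3 - 762703/724884 = -818033/241628 ≈ -3.3855)
L(s) = s - s**(3/2)
sqrt(w + L(R(5))) = sqrt(-818033/241628 + (2*5 - (2*5)**(3/2))) = sqrt(-818033/241628 + (10 - 10**(3/2))) = sqrt(-818033/241628 + (10 - 10*sqrt(10))) = sqrt(1598247/241628 - 10*sqrt(10))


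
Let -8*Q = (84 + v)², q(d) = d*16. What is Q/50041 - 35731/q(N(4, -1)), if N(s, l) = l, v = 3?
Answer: 1787999833/800656 ≈ 2233.2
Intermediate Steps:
q(d) = 16*d
Q = -7569/8 (Q = -(84 + 3)²/8 = -⅛*87² = -⅛*7569 = -7569/8 ≈ -946.13)
Q/50041 - 35731/q(N(4, -1)) = -7569/8/50041 - 35731/(16*(-1)) = -7569/8*1/50041 - 35731/(-16) = -7569/400328 - 35731*(-1/16) = -7569/400328 + 35731/16 = 1787999833/800656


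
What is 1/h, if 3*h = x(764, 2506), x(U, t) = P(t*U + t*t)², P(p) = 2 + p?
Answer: 3/67151829722884 ≈ 4.4675e-14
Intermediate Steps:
x(U, t) = (2 + t² + U*t)² (x(U, t) = (2 + (t*U + t*t))² = (2 + (U*t + t²))² = (2 + (t² + U*t))² = (2 + t² + U*t)²)
h = 67151829722884/3 (h = (2 + 2506*(764 + 2506))²/3 = (2 + 2506*3270)²/3 = (2 + 8194620)²/3 = (⅓)*8194622² = (⅓)*67151829722884 = 67151829722884/3 ≈ 2.2384e+13)
1/h = 1/(67151829722884/3) = 3/67151829722884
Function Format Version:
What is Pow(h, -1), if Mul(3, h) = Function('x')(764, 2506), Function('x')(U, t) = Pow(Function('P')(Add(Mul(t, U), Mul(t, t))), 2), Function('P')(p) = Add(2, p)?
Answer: Rational(3, 67151829722884) ≈ 4.4675e-14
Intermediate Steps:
Function('x')(U, t) = Pow(Add(2, Pow(t, 2), Mul(U, t)), 2) (Function('x')(U, t) = Pow(Add(2, Add(Mul(t, U), Mul(t, t))), 2) = Pow(Add(2, Add(Mul(U, t), Pow(t, 2))), 2) = Pow(Add(2, Add(Pow(t, 2), Mul(U, t))), 2) = Pow(Add(2, Pow(t, 2), Mul(U, t)), 2))
h = Rational(67151829722884, 3) (h = Mul(Rational(1, 3), Pow(Add(2, Mul(2506, Add(764, 2506))), 2)) = Mul(Rational(1, 3), Pow(Add(2, Mul(2506, 3270)), 2)) = Mul(Rational(1, 3), Pow(Add(2, 8194620), 2)) = Mul(Rational(1, 3), Pow(8194622, 2)) = Mul(Rational(1, 3), 67151829722884) = Rational(67151829722884, 3) ≈ 2.2384e+13)
Pow(h, -1) = Pow(Rational(67151829722884, 3), -1) = Rational(3, 67151829722884)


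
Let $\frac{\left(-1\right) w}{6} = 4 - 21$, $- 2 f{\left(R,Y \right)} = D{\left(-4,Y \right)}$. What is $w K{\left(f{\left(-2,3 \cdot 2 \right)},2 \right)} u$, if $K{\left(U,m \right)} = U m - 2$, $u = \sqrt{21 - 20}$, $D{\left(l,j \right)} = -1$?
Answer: $-102$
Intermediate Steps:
$f{\left(R,Y \right)} = \frac{1}{2}$ ($f{\left(R,Y \right)} = \left(- \frac{1}{2}\right) \left(-1\right) = \frac{1}{2}$)
$u = 1$ ($u = \sqrt{1} = 1$)
$w = 102$ ($w = - 6 \left(4 - 21\right) = \left(-6\right) \left(-17\right) = 102$)
$K{\left(U,m \right)} = -2 + U m$
$w K{\left(f{\left(-2,3 \cdot 2 \right)},2 \right)} u = 102 \left(-2 + \frac{1}{2} \cdot 2\right) 1 = 102 \left(-2 + 1\right) 1 = 102 \left(-1\right) 1 = \left(-102\right) 1 = -102$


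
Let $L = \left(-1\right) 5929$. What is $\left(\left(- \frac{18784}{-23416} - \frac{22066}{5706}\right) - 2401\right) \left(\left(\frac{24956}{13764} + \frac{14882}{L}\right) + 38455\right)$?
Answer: $- \frac{2250006240488871632456}{24338430969237} \approx -9.2447 \cdot 10^{7}$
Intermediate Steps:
$L = -5929$
$\left(\left(- \frac{18784}{-23416} - \frac{22066}{5706}\right) - 2401\right) \left(\left(\frac{24956}{13764} + \frac{14882}{L}\right) + 38455\right) = \left(\left(- \frac{18784}{-23416} - \frac{22066}{5706}\right) - 2401\right) \left(\left(\frac{24956}{13764} + \frac{14882}{-5929}\right) + 38455\right) = \left(\left(\left(-18784\right) \left(- \frac{1}{23416}\right) - \frac{11033}{2853}\right) - 2401\right) \left(\left(24956 \cdot \frac{1}{13764} + 14882 \left(- \frac{1}{5929}\right)\right) + 38455\right) = \left(\left(\frac{2348}{2927} - \frac{11033}{2853}\right) - 2401\right) \left(\left(\frac{6239}{3441} - \frac{2126}{847}\right) + 38455\right) = \left(- \frac{25594747}{8350731} - 2401\right) \left(- \frac{2031133}{2914527} + 38455\right) = \left(- \frac{20075699878}{8350731}\right) \frac{112076104652}{2914527} = - \frac{2250006240488871632456}{24338430969237}$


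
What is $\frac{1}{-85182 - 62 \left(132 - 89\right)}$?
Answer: $- \frac{1}{87848} \approx -1.1383 \cdot 10^{-5}$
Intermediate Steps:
$\frac{1}{-85182 - 62 \left(132 - 89\right)} = \frac{1}{-85182 - 2666} = \frac{1}{-87848} = - \frac{1}{87848}$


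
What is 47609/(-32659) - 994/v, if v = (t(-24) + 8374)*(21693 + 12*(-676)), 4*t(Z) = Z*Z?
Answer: -2753791205234/1889044862661 ≈ -1.4578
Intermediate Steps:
t(Z) = Z²/4 (t(Z) = (Z*Z)/4 = Z²/4)
v = 115682958 (v = ((¼)*(-24)² + 8374)*(21693 + 12*(-676)) = ((¼)*576 + 8374)*(21693 - 8112) = (144 + 8374)*13581 = 8518*13581 = 115682958)
47609/(-32659) - 994/v = 47609/(-32659) - 994/115682958 = 47609*(-1/32659) - 994*1/115682958 = -47609/32659 - 497/57841479 = -2753791205234/1889044862661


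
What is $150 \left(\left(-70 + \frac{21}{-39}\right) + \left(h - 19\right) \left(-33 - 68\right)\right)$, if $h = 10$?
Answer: $\frac{1635000}{13} \approx 1.2577 \cdot 10^{5}$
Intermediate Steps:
$150 \left(\left(-70 + \frac{21}{-39}\right) + \left(h - 19\right) \left(-33 - 68\right)\right) = 150 \left(\left(-70 + \frac{21}{-39}\right) + \left(10 - 19\right) \left(-33 - 68\right)\right) = 150 \left(\left(-70 + 21 \left(- \frac{1}{39}\right)\right) - -909\right) = 150 \left(\left(-70 - \frac{7}{13}\right) + 909\right) = 150 \left(- \frac{917}{13} + 909\right) = 150 \cdot \frac{10900}{13} = \frac{1635000}{13}$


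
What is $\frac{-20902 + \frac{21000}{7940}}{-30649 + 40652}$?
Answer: $- \frac{1185292}{567313} \approx -2.0893$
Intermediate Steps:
$\frac{-20902 + \frac{21000}{7940}}{-30649 + 40652} = \frac{-20902 + 21000 \cdot \frac{1}{7940}}{10003} = \left(-20902 + \frac{1050}{397}\right) \frac{1}{10003} = \left(- \frac{8297044}{397}\right) \frac{1}{10003} = - \frac{1185292}{567313}$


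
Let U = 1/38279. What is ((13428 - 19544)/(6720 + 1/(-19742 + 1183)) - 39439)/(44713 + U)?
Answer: -188287002516222875/213460850265964512 ≈ -0.88207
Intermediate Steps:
U = 1/38279 ≈ 2.6124e-5
((13428 - 19544)/(6720 + 1/(-19742 + 1183)) - 39439)/(44713 + U) = ((13428 - 19544)/(6720 + 1/(-19742 + 1183)) - 39439)/(44713 + 1/38279) = (-6116/(6720 + 1/(-18559)) - 39439)/(1711568928/38279) = (-6116/(6720 - 1/18559) - 39439)*(38279/1711568928) = (-6116/124716479/18559 - 39439)*(38279/1711568928) = (-6116*18559/124716479 - 39439)*(38279/1711568928) = (-113506844/124716479 - 39439)*(38279/1711568928) = -4918806722125/124716479*38279/1711568928 = -188287002516222875/213460850265964512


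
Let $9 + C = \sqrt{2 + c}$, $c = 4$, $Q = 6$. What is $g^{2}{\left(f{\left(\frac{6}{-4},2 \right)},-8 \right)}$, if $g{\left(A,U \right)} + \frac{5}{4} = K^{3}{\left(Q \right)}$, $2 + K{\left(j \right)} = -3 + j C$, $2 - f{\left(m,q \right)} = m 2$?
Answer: $\frac{1342201808737}{16} - 31159955673 \sqrt{6} \approx 7.5616 \cdot 10^{9}$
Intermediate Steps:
$C = -9 + \sqrt{6}$ ($C = -9 + \sqrt{2 + 4} = -9 + \sqrt{6} \approx -6.5505$)
$f{\left(m,q \right)} = 2 - 2 m$ ($f{\left(m,q \right)} = 2 - m 2 = 2 - 2 m$)
$K{\left(j \right)} = -5 + j \left(-9 + \sqrt{6}\right)$ ($K{\left(j \right)} = -2 + \left(-3 + j \left(-9 + \sqrt{6}\right)\right) = -5 + j \left(-9 + \sqrt{6}\right)$)
$g{\left(A,U \right)} = - \frac{5}{4} + \left(-59 + 6 \sqrt{6}\right)^{3}$ ($g{\left(A,U \right)} = - \frac{5}{4} + \left(-5 - 6 \left(9 - \sqrt{6}\right)\right)^{3} = - \frac{5}{4} + \left(-5 - \left(54 - 6 \sqrt{6}\right)\right)^{3} = - \frac{5}{4} + \left(-59 + 6 \sqrt{6}\right)^{3}$)
$g^{2}{\left(f{\left(\frac{6}{-4},2 \right)},-8 \right)} = \left(- \frac{974449}{4} + 63954 \sqrt{6}\right)^{2}$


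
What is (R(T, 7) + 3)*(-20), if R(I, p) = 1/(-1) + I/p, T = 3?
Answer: -340/7 ≈ -48.571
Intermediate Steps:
R(I, p) = -1 + I/p (R(I, p) = 1*(-1) + I/p = -1 + I/p)
(R(T, 7) + 3)*(-20) = ((3 - 1*7)/7 + 3)*(-20) = ((3 - 7)/7 + 3)*(-20) = ((⅐)*(-4) + 3)*(-20) = (-4/7 + 3)*(-20) = (17/7)*(-20) = -340/7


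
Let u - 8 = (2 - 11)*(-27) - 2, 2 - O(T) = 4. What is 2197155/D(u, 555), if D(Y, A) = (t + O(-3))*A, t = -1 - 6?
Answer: -146477/333 ≈ -439.87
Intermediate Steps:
t = -7
O(T) = -2 (O(T) = 2 - 1*4 = 2 - 4 = -2)
u = 249 (u = 8 + ((2 - 11)*(-27) - 2) = 8 + (-9*(-27) - 2) = 8 + (243 - 2) = 8 + 241 = 249)
D(Y, A) = -9*A (D(Y, A) = (-7 - 2)*A = -9*A)
2197155/D(u, 555) = 2197155/((-9*555)) = 2197155/(-4995) = 2197155*(-1/4995) = -146477/333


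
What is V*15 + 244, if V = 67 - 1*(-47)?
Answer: 1954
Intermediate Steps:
V = 114 (V = 67 + 47 = 114)
V*15 + 244 = 114*15 + 244 = 1710 + 244 = 1954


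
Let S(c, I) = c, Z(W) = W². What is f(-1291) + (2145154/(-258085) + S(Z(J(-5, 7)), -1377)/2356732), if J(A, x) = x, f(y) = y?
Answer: -112898533930369/86891025460 ≈ -1299.3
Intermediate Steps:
f(-1291) + (2145154/(-258085) + S(Z(J(-5, 7)), -1377)/2356732) = -1291 + (2145154/(-258085) + 7²/2356732) = -1291 + (2145154*(-1/258085) + 49*(1/2356732)) = -1291 + (-2145154/258085 + 7/336676) = -1291 - 722220061509/86891025460 = -112898533930369/86891025460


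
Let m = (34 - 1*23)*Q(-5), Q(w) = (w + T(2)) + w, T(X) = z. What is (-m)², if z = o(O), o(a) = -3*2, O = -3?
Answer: 30976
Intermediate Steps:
o(a) = -6
z = -6
T(X) = -6
Q(w) = -6 + 2*w (Q(w) = (w - 6) + w = (-6 + w) + w = -6 + 2*w)
m = -176 (m = (34 - 1*23)*(-6 + 2*(-5)) = (34 - 23)*(-6 - 10) = 11*(-16) = -176)
(-m)² = (-1*(-176))² = 176² = 30976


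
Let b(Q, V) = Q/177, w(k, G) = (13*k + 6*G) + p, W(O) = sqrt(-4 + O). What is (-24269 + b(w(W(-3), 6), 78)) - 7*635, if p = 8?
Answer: -5082334/177 + 13*I*sqrt(7)/177 ≈ -28714.0 + 0.19432*I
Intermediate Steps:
w(k, G) = 8 + 6*G + 13*k (w(k, G) = (13*k + 6*G) + 8 = (6*G + 13*k) + 8 = 8 + 6*G + 13*k)
b(Q, V) = Q/177 (b(Q, V) = Q*(1/177) = Q/177)
(-24269 + b(w(W(-3), 6), 78)) - 7*635 = (-24269 + (8 + 6*6 + 13*sqrt(-4 - 3))/177) - 7*635 = (-24269 + (8 + 36 + 13*sqrt(-7))/177) - 4445 = (-24269 + (8 + 36 + 13*(I*sqrt(7)))/177) - 4445 = (-24269 + (8 + 36 + 13*I*sqrt(7))/177) - 4445 = (-24269 + (44 + 13*I*sqrt(7))/177) - 4445 = (-24269 + (44/177 + 13*I*sqrt(7)/177)) - 4445 = (-4295569/177 + 13*I*sqrt(7)/177) - 4445 = -5082334/177 + 13*I*sqrt(7)/177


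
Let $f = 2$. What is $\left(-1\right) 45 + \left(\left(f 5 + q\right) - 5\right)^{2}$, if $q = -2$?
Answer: $-36$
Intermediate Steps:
$\left(-1\right) 45 + \left(\left(f 5 + q\right) - 5\right)^{2} = \left(-1\right) 45 + \left(\left(2 \cdot 5 - 2\right) - 5\right)^{2} = -45 + \left(\left(10 - 2\right) - 5\right)^{2} = -45 + \left(8 - 5\right)^{2} = -45 + 3^{2} = -45 + 9 = -36$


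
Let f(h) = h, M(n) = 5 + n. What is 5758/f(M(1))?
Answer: 2879/3 ≈ 959.67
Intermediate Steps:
5758/f(M(1)) = 5758/(5 + 1) = 5758/6 = 5758*(⅙) = 2879/3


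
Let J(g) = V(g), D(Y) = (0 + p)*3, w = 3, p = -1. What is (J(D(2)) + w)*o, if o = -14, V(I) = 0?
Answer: -42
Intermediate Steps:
D(Y) = -3 (D(Y) = (0 - 1)*3 = -1*3 = -3)
J(g) = 0
(J(D(2)) + w)*o = (0 + 3)*(-14) = 3*(-14) = -42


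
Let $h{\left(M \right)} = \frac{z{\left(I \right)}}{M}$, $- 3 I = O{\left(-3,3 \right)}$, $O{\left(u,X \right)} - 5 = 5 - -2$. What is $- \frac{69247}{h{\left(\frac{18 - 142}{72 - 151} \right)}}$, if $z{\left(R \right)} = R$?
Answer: $\frac{2146657}{79} \approx 27173.0$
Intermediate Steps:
$O{\left(u,X \right)} = 12$ ($O{\left(u,X \right)} = 5 + \left(5 - -2\right) = 5 + \left(5 + 2\right) = 5 + 7 = 12$)
$I = -4$ ($I = \left(- \frac{1}{3}\right) 12 = -4$)
$h{\left(M \right)} = - \frac{4}{M}$
$- \frac{69247}{h{\left(\frac{18 - 142}{72 - 151} \right)}} = - \frac{69247}{\left(-4\right) \frac{1}{\left(18 - 142\right) \frac{1}{72 - 151}}} = - \frac{69247}{\left(-4\right) \frac{1}{\left(-124\right) \frac{1}{-79}}} = - \frac{69247}{\left(-4\right) \frac{1}{\left(-124\right) \left(- \frac{1}{79}\right)}} = - \frac{69247}{\left(-4\right) \frac{1}{\frac{124}{79}}} = - \frac{69247}{\left(-4\right) \frac{79}{124}} = - \frac{69247}{- \frac{79}{31}} = \left(-69247\right) \left(- \frac{31}{79}\right) = \frac{2146657}{79}$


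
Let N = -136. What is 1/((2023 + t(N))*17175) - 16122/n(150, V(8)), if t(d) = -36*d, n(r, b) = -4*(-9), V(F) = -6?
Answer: -35478498641/79222550 ≈ -447.83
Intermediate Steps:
n(r, b) = 36
1/((2023 + t(N))*17175) - 16122/n(150, V(8)) = 1/((2023 - 36*(-136))*17175) - 16122/36 = (1/17175)/(2023 + 4896) - 16122*1/36 = (1/17175)/6919 - 2687/6 = (1/6919)*(1/17175) - 2687/6 = 1/118833825 - 2687/6 = -35478498641/79222550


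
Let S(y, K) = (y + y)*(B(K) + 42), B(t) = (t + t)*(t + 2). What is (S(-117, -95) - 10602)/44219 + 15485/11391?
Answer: -46647265895/503698629 ≈ -92.609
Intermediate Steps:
B(t) = 2*t*(2 + t) (B(t) = (2*t)*(2 + t) = 2*t*(2 + t))
S(y, K) = 2*y*(42 + 2*K*(2 + K)) (S(y, K) = (y + y)*(2*K*(2 + K) + 42) = (2*y)*(42 + 2*K*(2 + K)) = 2*y*(42 + 2*K*(2 + K)))
(S(-117, -95) - 10602)/44219 + 15485/11391 = (4*(-117)*(21 - 95*(2 - 95)) - 10602)/44219 + 15485/11391 = (4*(-117)*(21 - 95*(-93)) - 10602)*(1/44219) + 15485*(1/11391) = (4*(-117)*(21 + 8835) - 10602)*(1/44219) + 15485/11391 = (4*(-117)*8856 - 10602)*(1/44219) + 15485/11391 = (-4144608 - 10602)*(1/44219) + 15485/11391 = -4155210*1/44219 + 15485/11391 = -4155210/44219 + 15485/11391 = -46647265895/503698629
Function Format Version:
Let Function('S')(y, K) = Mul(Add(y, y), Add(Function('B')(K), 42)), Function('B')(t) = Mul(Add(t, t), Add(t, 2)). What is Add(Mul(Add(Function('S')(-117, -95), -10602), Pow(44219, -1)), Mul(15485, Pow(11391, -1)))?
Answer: Rational(-46647265895, 503698629) ≈ -92.609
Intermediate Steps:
Function('B')(t) = Mul(2, t, Add(2, t)) (Function('B')(t) = Mul(Mul(2, t), Add(2, t)) = Mul(2, t, Add(2, t)))
Function('S')(y, K) = Mul(2, y, Add(42, Mul(2, K, Add(2, K)))) (Function('S')(y, K) = Mul(Add(y, y), Add(Mul(2, K, Add(2, K)), 42)) = Mul(Mul(2, y), Add(42, Mul(2, K, Add(2, K)))) = Mul(2, y, Add(42, Mul(2, K, Add(2, K)))))
Add(Mul(Add(Function('S')(-117, -95), -10602), Pow(44219, -1)), Mul(15485, Pow(11391, -1))) = Add(Mul(Add(Mul(4, -117, Add(21, Mul(-95, Add(2, -95)))), -10602), Pow(44219, -1)), Mul(15485, Pow(11391, -1))) = Add(Mul(Add(Mul(4, -117, Add(21, Mul(-95, -93))), -10602), Rational(1, 44219)), Mul(15485, Rational(1, 11391))) = Add(Mul(Add(Mul(4, -117, Add(21, 8835)), -10602), Rational(1, 44219)), Rational(15485, 11391)) = Add(Mul(Add(Mul(4, -117, 8856), -10602), Rational(1, 44219)), Rational(15485, 11391)) = Add(Mul(Add(-4144608, -10602), Rational(1, 44219)), Rational(15485, 11391)) = Add(Mul(-4155210, Rational(1, 44219)), Rational(15485, 11391)) = Add(Rational(-4155210, 44219), Rational(15485, 11391)) = Rational(-46647265895, 503698629)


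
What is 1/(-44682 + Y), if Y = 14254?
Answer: -1/30428 ≈ -3.2864e-5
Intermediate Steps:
1/(-44682 + Y) = 1/(-44682 + 14254) = 1/(-30428) = -1/30428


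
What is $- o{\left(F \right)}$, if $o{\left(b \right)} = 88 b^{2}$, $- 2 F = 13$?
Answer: $-3718$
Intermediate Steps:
$F = - \frac{13}{2}$ ($F = \left(- \frac{1}{2}\right) 13 = - \frac{13}{2} \approx -6.5$)
$- o{\left(F \right)} = - 88 \left(- \frac{13}{2}\right)^{2} = - \frac{88 \cdot 169}{4} = \left(-1\right) 3718 = -3718$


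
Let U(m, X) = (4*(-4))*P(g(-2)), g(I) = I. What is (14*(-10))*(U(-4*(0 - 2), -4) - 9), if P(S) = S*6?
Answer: -25620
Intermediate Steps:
P(S) = 6*S
U(m, X) = 192 (U(m, X) = (4*(-4))*(6*(-2)) = -16*(-12) = 192)
(14*(-10))*(U(-4*(0 - 2), -4) - 9) = (14*(-10))*(192 - 9) = -140*183 = -25620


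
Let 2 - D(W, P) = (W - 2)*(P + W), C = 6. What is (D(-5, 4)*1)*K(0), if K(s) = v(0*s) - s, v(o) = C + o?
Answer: -30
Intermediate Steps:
D(W, P) = 2 - (-2 + W)*(P + W) (D(W, P) = 2 - (W - 2)*(P + W) = 2 - (-2 + W)*(P + W))
v(o) = 6 + o
K(s) = 6 - s (K(s) = (6 + 0*s) - s = (6 + 0) - s = 6 - s)
(D(-5, 4)*1)*K(0) = ((2 - 1*(-5)² + 2*4 + 2*(-5) - 1*4*(-5))*1)*(6 - 1*0) = ((2 - 1*25 + 8 - 10 + 20)*1)*(6 + 0) = ((2 - 25 + 8 - 10 + 20)*1)*6 = -5*1*6 = -5*6 = -30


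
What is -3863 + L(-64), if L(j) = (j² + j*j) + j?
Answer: 4265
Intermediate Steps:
L(j) = j + 2*j² (L(j) = (j² + j²) + j = 2*j² + j = j + 2*j²)
-3863 + L(-64) = -3863 - 64*(1 + 2*(-64)) = -3863 - 64*(1 - 128) = -3863 - 64*(-127) = -3863 + 8128 = 4265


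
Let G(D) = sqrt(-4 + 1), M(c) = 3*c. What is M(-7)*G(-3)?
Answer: -21*I*sqrt(3) ≈ -36.373*I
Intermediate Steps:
G(D) = I*sqrt(3) (G(D) = sqrt(-3) = I*sqrt(3))
M(-7)*G(-3) = (3*(-7))*(I*sqrt(3)) = -21*I*sqrt(3)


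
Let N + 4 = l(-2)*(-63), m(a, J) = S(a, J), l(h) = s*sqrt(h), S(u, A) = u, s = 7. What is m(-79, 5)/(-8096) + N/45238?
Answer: 1770709/183123424 - 441*I*sqrt(2)/45238 ≈ 0.0096695 - 0.013786*I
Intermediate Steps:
l(h) = 7*sqrt(h)
m(a, J) = a
N = -4 - 441*I*sqrt(2) (N = -4 + (7*sqrt(-2))*(-63) = -4 + (7*(I*sqrt(2)))*(-63) = -4 + (7*I*sqrt(2))*(-63) = -4 - 441*I*sqrt(2) ≈ -4.0 - 623.67*I)
m(-79, 5)/(-8096) + N/45238 = -79/(-8096) + (-4 - 441*I*sqrt(2))/45238 = -79*(-1/8096) + (-4 - 441*I*sqrt(2))*(1/45238) = 79/8096 + (-2/22619 - 441*I*sqrt(2)/45238) = 1770709/183123424 - 441*I*sqrt(2)/45238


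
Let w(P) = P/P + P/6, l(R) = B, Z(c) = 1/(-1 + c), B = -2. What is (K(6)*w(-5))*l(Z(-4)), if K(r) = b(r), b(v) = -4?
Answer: 4/3 ≈ 1.3333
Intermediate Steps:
l(R) = -2
K(r) = -4
w(P) = 1 + P/6 (w(P) = 1 + P*(⅙) = 1 + P/6)
(K(6)*w(-5))*l(Z(-4)) = -4*(1 + (⅙)*(-5))*(-2) = -4*(1 - ⅚)*(-2) = -4*⅙*(-2) = -⅔*(-2) = 4/3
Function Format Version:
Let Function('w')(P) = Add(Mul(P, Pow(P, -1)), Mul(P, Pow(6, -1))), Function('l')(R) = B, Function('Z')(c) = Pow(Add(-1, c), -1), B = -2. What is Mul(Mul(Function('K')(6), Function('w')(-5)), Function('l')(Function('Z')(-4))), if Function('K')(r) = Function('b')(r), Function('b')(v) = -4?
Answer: Rational(4, 3) ≈ 1.3333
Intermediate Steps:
Function('l')(R) = -2
Function('K')(r) = -4
Function('w')(P) = Add(1, Mul(Rational(1, 6), P)) (Function('w')(P) = Add(1, Mul(P, Rational(1, 6))) = Add(1, Mul(Rational(1, 6), P)))
Mul(Mul(Function('K')(6), Function('w')(-5)), Function('l')(Function('Z')(-4))) = Mul(Mul(-4, Add(1, Mul(Rational(1, 6), -5))), -2) = Mul(Mul(-4, Add(1, Rational(-5, 6))), -2) = Mul(Mul(-4, Rational(1, 6)), -2) = Mul(Rational(-2, 3), -2) = Rational(4, 3)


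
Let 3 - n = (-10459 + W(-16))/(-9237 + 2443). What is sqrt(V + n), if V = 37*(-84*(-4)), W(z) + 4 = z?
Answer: 3*sqrt(63767661926)/6794 ≈ 111.51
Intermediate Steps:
W(z) = -4 + z
n = 9903/6794 (n = 3 - (-10459 + (-4 - 16))/(-9237 + 2443) = 3 - (-10459 - 20)/(-6794) = 3 - (-10479)*(-1)/6794 = 3 - 1*10479/6794 = 3 - 10479/6794 = 9903/6794 ≈ 1.4576)
V = 12432 (V = 37*336 = 12432)
sqrt(V + n) = sqrt(12432 + 9903/6794) = sqrt(84472911/6794) = 3*sqrt(63767661926)/6794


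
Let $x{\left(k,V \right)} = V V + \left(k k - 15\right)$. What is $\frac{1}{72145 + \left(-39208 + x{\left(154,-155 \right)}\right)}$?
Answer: $\frac{1}{80663} \approx 1.2397 \cdot 10^{-5}$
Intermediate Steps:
$x{\left(k,V \right)} = -15 + V^{2} + k^{2}$ ($x{\left(k,V \right)} = V^{2} + \left(k^{2} - 15\right) = V^{2} + \left(-15 + k^{2}\right) = -15 + V^{2} + k^{2}$)
$\frac{1}{72145 + \left(-39208 + x{\left(154,-155 \right)}\right)} = \frac{1}{72145 + \left(-39208 + \left(-15 + \left(-155\right)^{2} + 154^{2}\right)\right)} = \frac{1}{72145 + \left(-39208 + \left(-15 + 24025 + 23716\right)\right)} = \frac{1}{72145 + \left(-39208 + 47726\right)} = \frac{1}{72145 + 8518} = \frac{1}{80663}$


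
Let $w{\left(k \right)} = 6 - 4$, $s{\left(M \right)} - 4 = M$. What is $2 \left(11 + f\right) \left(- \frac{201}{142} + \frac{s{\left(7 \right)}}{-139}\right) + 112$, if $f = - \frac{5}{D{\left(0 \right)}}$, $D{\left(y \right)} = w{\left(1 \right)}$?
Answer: $\frac{1709139}{19738} \approx 86.591$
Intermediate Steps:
$s{\left(M \right)} = 4 + M$
$w{\left(k \right)} = 2$
$D{\left(y \right)} = 2$
$f = - \frac{5}{2} \approx -2.5$
$2 \left(11 + f\right) \left(- \frac{201}{142} + \frac{s{\left(7 \right)}}{-139}\right) + 112 = 2 \left(11 - \frac{5}{2}\right) \left(- \frac{201}{142} + \frac{4 + 7}{-139}\right) + 112 = 2 \cdot \frac{17}{2} \left(\left(-201\right) \frac{1}{142} + 11 \left(- \frac{1}{139}\right)\right) + 112 = 17 \left(- \frac{201}{142} - \frac{11}{139}\right) + 112 = 17 \left(- \frac{29501}{19738}\right) + 112 = - \frac{501517}{19738} + 112 = \frac{1709139}{19738}$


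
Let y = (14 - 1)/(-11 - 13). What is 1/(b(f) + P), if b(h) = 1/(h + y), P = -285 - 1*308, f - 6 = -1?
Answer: -107/63427 ≈ -0.0016870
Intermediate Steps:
f = 5 (f = 6 - 1 = 5)
y = -13/24 (y = 13/(-24) = 13*(-1/24) = -13/24 ≈ -0.54167)
P = -593 (P = -285 - 308 = -593)
b(h) = 1/(-13/24 + h) (b(h) = 1/(h - 13/24) = 1/(-13/24 + h))
1/(b(f) + P) = 1/(24/(-13 + 24*5) - 593) = 1/(24/(-13 + 120) - 593) = 1/(24/107 - 593) = 1/(-63427/107) = -107/63427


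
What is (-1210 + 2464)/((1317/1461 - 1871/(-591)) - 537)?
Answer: -360922518/153387103 ≈ -2.3530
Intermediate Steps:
(-1210 + 2464)/((1317/1461 - 1871/(-591)) - 537) = 1254/((1317*(1/1461) - 1871*(-1/591)) - 537) = 1254/((439/487 + 1871/591) - 537) = 1254/(1170626/287817 - 537) = 1254/(-153387103/287817) = 1254*(-287817/153387103) = -360922518/153387103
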